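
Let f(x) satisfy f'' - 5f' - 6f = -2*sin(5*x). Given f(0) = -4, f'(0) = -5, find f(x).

Characteristic equation r² - 5r - 6 = 0 factors as (r - 6)(r + 1) = 0, so r = 6, -1.
Hence f_h = C1*exp(6*x) + C2*exp(-x).
Try f_p = A*cos(5*x) + B*sin(5*x). Substituting and equating the coefficients of cos(5x) and sin(5x) gives A = -25/793, B = 31/793, so f_p = -25*cos(5*x)/793 + 31*sin(5*x)/793.
General solution: f = -25*cos(5*x)/793 + 31*sin(5*x)/793 + C1*exp(6*x) + C2*exp(-x).
Apply the initial conditions: f(0) = -25/793 + C1 + C2 = -4 and f'(0) = 155/793 - C2 + 6*C1 = -5. Solving gives C1 = -559/427, C2 = -242/91.

f = -559*exp(6*x)/427 - 242*exp(-x)/91 - 25*cos(5*x)/793 + 31*sin(5*x)/793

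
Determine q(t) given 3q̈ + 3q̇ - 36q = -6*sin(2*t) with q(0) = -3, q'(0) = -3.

q = -199*exp(3*t)/91 - 29*exp(-4*t)/35 + cos(2*t)/65 + 8*sin(2*t)/65

Divide through by 3: q'' + q' - 12q = -2*sin(2*t).
Characteristic equation r² + r - 12 = 0 factors as (r + 4)(r - 3) = 0, so r = -4, 3.
Hence q_h = C1*exp(-4*t) + C2*exp(3*t).
Try q_p = A*cos(2*t) + B*sin(2*t). Substituting and equating the coefficients of cos(2t) and sin(2t) gives A = 1/65, B = 8/65, so q_p = cos(2*t)/65 + 8*sin(2*t)/65.
General solution: q = cos(2*t)/65 + 8*sin(2*t)/65 + C1*exp(-4*t) + C2*exp(3*t).
Apply the initial conditions: q(0) = 1/65 + C1 + C2 = -3 and q'(0) = 16/65 - 4*C1 + 3*C2 = -3. Solving gives C1 = -29/35, C2 = -199/91.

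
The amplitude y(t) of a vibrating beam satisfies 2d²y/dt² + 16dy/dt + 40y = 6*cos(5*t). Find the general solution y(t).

Divide through by 2: y'' + 8y' + 20y = 3*cos(5*t).
Characteristic equation r² + 8r + 20 = 0 has discriminant (8)² - 4·(20) = -16 < 0, so r = -4 ± 2i.
Hence y_h = C1*cos(2*t)*exp(-4*t) + C2*exp(-4*t)*sin(2*t).
Try y_p = A*cos(5*t) + B*sin(5*t). Substituting and equating the coefficients of cos(5t) and sin(5t) gives A = -3/325, B = 24/325, so y_p = -3*cos(5*t)/325 + 24*sin(5*t)/325.

y = -3*cos(5*t)/325 + 24*sin(5*t)/325 + C1*cos(2*t)*exp(-4*t) + C2*exp(-4*t)*sin(2*t)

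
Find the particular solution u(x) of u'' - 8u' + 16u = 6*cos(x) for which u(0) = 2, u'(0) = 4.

u = -48*sin(x)/289 + 90*cos(x)/289 + 488*exp(4*x)/289 - 44*x*exp(4*x)/17

Characteristic equation r² - 8r + 16 = 0 has discriminant (-8)² - 4·(16) = 0, so r = 4 is a repeated root.
Hence u_h = (C1 + C2*x)*exp(4*x).
Try u_p = A*cos(x) + B*sin(x). Substituting and equating the coefficients of cos(x) and sin(x) gives A = 90/289, B = -48/289, so u_p = -48*sin(x)/289 + 90*cos(x)/289.
General solution: u = -48*sin(x)/289 + 90*cos(x)/289 + C1*exp(4*x) + C2*x*exp(4*x).
Apply the initial conditions: u(0) = 90/289 + C1 = 2 and u'(0) = -48/289 + C2 + 4*C1 = 4. Solving gives C1 = 488/289, C2 = -44/17.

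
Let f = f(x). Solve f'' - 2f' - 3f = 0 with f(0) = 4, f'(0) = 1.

Characteristic equation r² - 2r - 3 = 0 factors as (r - 3)(r + 1) = 0, so r = 3, -1.
Hence f_h = C1*exp(3*x) + C2*exp(-x).
Apply the initial conditions: f(0) = C1 + C2 = 4 and f'(0) = -C2 + 3*C1 = 1. Solving gives C1 = 5/4, C2 = 11/4.

f = 5*exp(3*x)/4 + 11*exp(-x)/4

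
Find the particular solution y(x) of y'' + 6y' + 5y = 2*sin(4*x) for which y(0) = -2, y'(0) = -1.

y = -179*exp(-x)/68 - 48*cos(4*x)/697 - 22*sin(4*x)/697 + 115*exp(-5*x)/164

Characteristic equation r² + 6r + 5 = 0 factors as (r + 1)(r + 5) = 0, so r = -1, -5.
Hence y_h = C1*exp(-x) + C2*exp(-5*x).
Try y_p = A*cos(4*x) + B*sin(4*x). Substituting and equating the coefficients of cos(4x) and sin(4x) gives A = -48/697, B = -22/697, so y_p = -48*cos(4*x)/697 - 22*sin(4*x)/697.
General solution: y = -48*cos(4*x)/697 - 22*sin(4*x)/697 + C1*exp(-x) + C2*exp(-5*x).
Apply the initial conditions: y(0) = -48/697 + C1 + C2 = -2 and y'(0) = -88/697 - C1 - 5*C2 = -1. Solving gives C1 = -179/68, C2 = 115/164.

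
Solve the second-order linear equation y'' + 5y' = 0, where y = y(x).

y = C2 + C1*exp(-5*x)

Characteristic equation r² + 5r = 0 factors as (r + 5)r = 0, so r = -5, 0.
Hence y_h = C1*exp(-5*x) + C2.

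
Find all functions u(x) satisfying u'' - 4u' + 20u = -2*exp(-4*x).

Characteristic equation r² - 4r + 20 = 0 has discriminant (-4)² - 4·(20) = -64 < 0, so r = 2 ± 4i.
Hence u_h = C1*cos(4*x)*exp(2*x) + C2*exp(2*x)*sin(4*x).
Try u_p = A*exp(-4*x). Substituting into the equation and dividing by exp(-4*x) gives A = -1/26, so u_p = -exp(-4*x)/26.

u = -exp(-4*x)/26 + C1*cos(4*x)*exp(2*x) + C2*exp(2*x)*sin(4*x)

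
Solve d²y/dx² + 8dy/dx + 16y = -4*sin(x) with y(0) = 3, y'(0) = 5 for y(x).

y = -60*sin(x)/289 + 32*cos(x)/289 + 835*exp(-4*x)/289 + 285*x*exp(-4*x)/17

Characteristic equation r² + 8r + 16 = 0 has discriminant (8)² - 4·(16) = 0, so r = -4 is a repeated root.
Hence y_h = (C1 + C2*x)*exp(-4*x).
Try y_p = A*cos(x) + B*sin(x). Substituting and equating the coefficients of cos(x) and sin(x) gives A = 32/289, B = -60/289, so y_p = -60*sin(x)/289 + 32*cos(x)/289.
General solution: y = -60*sin(x)/289 + 32*cos(x)/289 + C1*exp(-4*x) + C2*x*exp(-4*x).
Apply the initial conditions: y(0) = 32/289 + C1 = 3 and y'(0) = -60/289 + C2 - 4*C1 = 5. Solving gives C1 = 835/289, C2 = 285/17.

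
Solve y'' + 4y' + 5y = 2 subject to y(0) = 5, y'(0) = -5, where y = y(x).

y = 2/5 + 21*exp(-2*x)*sin(x)/5 + 23*cos(x)*exp(-2*x)/5

Characteristic equation r² + 4r + 5 = 0 has discriminant (4)² - 4·(5) = -4 < 0, so r = -2 ± i.
Hence y_h = C1*cos(x)*exp(-2*x) + C2*exp(-2*x)*sin(x).
For the particular solution try y_p = A0. Substituting and matching coefficients of each power of x gives A0 = 2/5, so y_p = 2/5.
General solution: y = 2/5 + C1*cos(x)*exp(-2*x) + C2*exp(-2*x)*sin(x).
Apply the initial conditions: y(0) = 2/5 + C1 = 5 and y'(0) = C2 - 2*C1 = -5. Solving gives C1 = 23/5, C2 = 21/5.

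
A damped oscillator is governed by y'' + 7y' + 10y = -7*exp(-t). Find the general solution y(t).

y = -7*exp(-t)/4 + C1*exp(-5*t) + C2*exp(-2*t)

Characteristic equation r² + 7r + 10 = 0 factors as (r + 5)(r + 2) = 0, so r = -5, -2.
Hence y_h = C1*exp(-5*t) + C2*exp(-2*t).
Try y_p = A*exp(-t). Substituting into the equation and dividing by exp(-t) gives A = -7/4, so y_p = -7*exp(-t)/4.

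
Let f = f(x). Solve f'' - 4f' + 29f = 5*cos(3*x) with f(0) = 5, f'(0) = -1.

Characteristic equation r² - 4r + 29 = 0 has discriminant (-4)² - 4·(29) = -100 < 0, so r = 2 ± 5i.
Hence f_h = C1*cos(5*x)*exp(2*x) + C2*exp(2*x)*sin(5*x).
Try f_p = A*cos(3*x) + B*sin(3*x). Substituting and equating the coefficients of cos(3x) and sin(3x) gives A = 25/136, B = -15/136, so f_p = -15*sin(3*x)/136 + 25*cos(3*x)/136.
General solution: f = -15*sin(3*x)/136 + 25*cos(3*x)/136 + C1*cos(5*x)*exp(2*x) + C2*exp(2*x)*sin(5*x).
Apply the initial conditions: f(0) = 25/136 + C1 = 5 and f'(0) = -45/136 + 2*C1 + 5*C2 = -1. Solving gives C1 = 655/136, C2 = -1401/680.

f = -15*sin(3*x)/136 + 25*cos(3*x)/136 - 1401*exp(2*x)*sin(5*x)/680 + 655*cos(5*x)*exp(2*x)/136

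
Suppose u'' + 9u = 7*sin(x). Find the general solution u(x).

u = 7*sin(x)/8 + C1*cos(3*x) + C2*sin(3*x)

Characteristic equation r² + 9 = 0 has discriminant (0)² - 4·(9) = -36 < 0, so r = ± 3i.
Hence u_h = C1*cos(3*x) + C2*sin(3*x).
Try u_p = A*cos(x) + B*sin(x). Substituting and equating the coefficients of cos(x) and sin(x) gives A = 0, B = 7/8, so u_p = 7*sin(x)/8.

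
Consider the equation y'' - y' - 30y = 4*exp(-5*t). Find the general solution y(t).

Characteristic equation r² - r - 30 = 0 factors as (r + 5)(r - 6) = 0, so r = -5, 6.
Hence y_h = C1*exp(-5*t) + C2*exp(6*t).
Since exp(-5*t) solves the homogeneous equation (r = -5 is a root of multiplicity 1), multiply the trial by t. Try y_p = A*t*exp(-5*t). Substituting into the equation and dividing by exp(-5*t) gives A = -4/11, so y_p = -4*t*exp(-5*t)/11.

y = C1*exp(-5*t) + C2*exp(6*t) - 4*t*exp(-5*t)/11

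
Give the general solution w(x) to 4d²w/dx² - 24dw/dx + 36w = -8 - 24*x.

w = -2/3 - 2*x/3 + C1*exp(3*x) + C2*x*exp(3*x)

Divide through by 4: w'' - 6w' + 9w = -2 - 6*x.
Characteristic equation r² - 6r + 9 = 0 has discriminant (-6)² - 4·(9) = 0, so r = 3 is a repeated root.
Hence w_h = (C1 + C2*x)*exp(3*x).
For the particular solution try w_p = A0 + A1*x. Substituting and matching coefficients of each power of x gives A0 = -2/3, A1 = -2/3, so w_p = -2/3 - 2*x/3.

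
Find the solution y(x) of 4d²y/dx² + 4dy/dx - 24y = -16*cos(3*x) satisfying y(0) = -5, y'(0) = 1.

Divide through by 4: y'' + y' - 6y = -4*cos(3*x).
Characteristic equation r² + r - 6 = 0 factors as (r - 2)(r + 3) = 0, so r = 2, -3.
Hence y_h = C1*exp(2*x) + C2*exp(-3*x).
Try y_p = A*cos(3*x) + B*sin(3*x). Substituting and equating the coefficients of cos(3x) and sin(3x) gives A = 10/39, B = -2/39, so y_p = -2*sin(3*x)/39 + 10*cos(3*x)/39.
General solution: y = -2*sin(3*x)/39 + 10*cos(3*x)/39 + C1*exp(2*x) + C2*exp(-3*x).
Apply the initial conditions: y(0) = 10/39 + C1 + C2 = -5 and y'(0) = -2/13 - 3*C2 + 2*C1 = 1. Solving gives C1 = -38/13, C2 = -7/3.

y = -38*exp(2*x)/13 - 7*exp(-3*x)/3 - 2*sin(3*x)/39 + 10*cos(3*x)/39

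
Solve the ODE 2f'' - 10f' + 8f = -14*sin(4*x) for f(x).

Divide through by 2: f'' - 5f' + 4f = -7*sin(4*x).
Characteristic equation r² - 5r + 4 = 0 factors as (r - 4)(r - 1) = 0, so r = 4, 1.
Hence f_h = C1*exp(4*x) + C2*exp(x).
Try f_p = A*cos(4*x) + B*sin(4*x). Substituting and equating the coefficients of cos(4x) and sin(4x) gives A = -35/136, B = 21/136, so f_p = -35*cos(4*x)/136 + 21*sin(4*x)/136.

f = -35*cos(4*x)/136 + 21*sin(4*x)/136 + C1*exp(4*x) + C2*exp(x)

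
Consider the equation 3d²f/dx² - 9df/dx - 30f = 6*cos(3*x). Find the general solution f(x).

Divide through by 3: f'' - 3f' - 10f = 2*cos(3*x).
Characteristic equation r² - 3r - 10 = 0 factors as (r - 5)(r + 2) = 0, so r = 5, -2.
Hence f_h = C1*exp(5*x) + C2*exp(-2*x).
Try f_p = A*cos(3*x) + B*sin(3*x). Substituting and equating the coefficients of cos(3x) and sin(3x) gives A = -19/221, B = -9/221, so f_p = -19*cos(3*x)/221 - 9*sin(3*x)/221.

f = -19*cos(3*x)/221 - 9*sin(3*x)/221 + C1*exp(5*x) + C2*exp(-2*x)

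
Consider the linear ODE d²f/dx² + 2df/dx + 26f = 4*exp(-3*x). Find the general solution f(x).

Characteristic equation r² + 2r + 26 = 0 has discriminant (2)² - 4·(26) = -100 < 0, so r = -1 ± 5i.
Hence f_h = C1*cos(5*x)*exp(-x) + C2*exp(-x)*sin(5*x).
Try f_p = A*exp(-3*x). Substituting into the equation and dividing by exp(-3*x) gives A = 4/29, so f_p = 4*exp(-3*x)/29.

f = 4*exp(-3*x)/29 + C1*cos(5*x)*exp(-x) + C2*exp(-x)*sin(5*x)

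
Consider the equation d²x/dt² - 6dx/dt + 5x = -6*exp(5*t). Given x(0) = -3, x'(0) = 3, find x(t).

Characteristic equation r² - 6r + 5 = 0 factors as (r - 1)(r - 5) = 0, so r = 1, 5.
Hence x_h = C1*exp(t) + C2*exp(5*t).
Since exp(5*t) solves the homogeneous equation (r = 5 is a root of multiplicity 1), multiply the trial by t. Try x_p = A*t*exp(5*t). Substituting into the equation and dividing by exp(5*t) gives A = -3/2, so x_p = -3*t*exp(5*t)/2.
General solution: x = C1*exp(t) + C2*exp(5*t) - 3*t*exp(5*t)/2.
Apply the initial conditions: x(0) = C1 + C2 = -3 and x'(0) = -3/2 + C1 + 5*C2 = 3. Solving gives C1 = -39/8, C2 = 15/8.

x = -39*exp(t)/8 + 15*exp(5*t)/8 - 3*t*exp(5*t)/2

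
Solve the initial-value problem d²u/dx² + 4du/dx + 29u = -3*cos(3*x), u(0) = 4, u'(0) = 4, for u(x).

Characteristic equation r² + 4r + 29 = 0 has discriminant (4)² - 4·(29) = -100 < 0, so r = -2 ± 5i.
Hence u_h = C1*cos(5*x)*exp(-2*x) + C2*exp(-2*x)*sin(5*x).
Try u_p = A*cos(3*x) + B*sin(3*x). Substituting and equating the coefficients of cos(3x) and sin(3x) gives A = -15/136, B = -9/136, so u_p = -15*cos(3*x)/136 - 9*sin(3*x)/136.
General solution: u = -15*cos(3*x)/136 - 9*sin(3*x)/136 + C1*cos(5*x)*exp(-2*x) + C2*exp(-2*x)*sin(5*x).
Apply the initial conditions: u(0) = -15/136 + C1 = 4 and u'(0) = -27/136 - 2*C1 + 5*C2 = 4. Solving gives C1 = 559/136, C2 = 1689/680.

u = -15*cos(3*x)/136 - 9*sin(3*x)/136 + 559*cos(5*x)*exp(-2*x)/136 + 1689*exp(-2*x)*sin(5*x)/680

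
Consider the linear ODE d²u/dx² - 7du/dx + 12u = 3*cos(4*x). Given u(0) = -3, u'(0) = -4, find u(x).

u = -209*exp(3*x)/25 - 21*sin(4*x)/200 - 3*cos(4*x)/200 + 43*exp(4*x)/8

Characteristic equation r² - 7r + 12 = 0 factors as (r - 3)(r - 4) = 0, so r = 3, 4.
Hence u_h = C1*exp(3*x) + C2*exp(4*x).
Try u_p = A*cos(4*x) + B*sin(4*x). Substituting and equating the coefficients of cos(4x) and sin(4x) gives A = -3/200, B = -21/200, so u_p = -21*sin(4*x)/200 - 3*cos(4*x)/200.
General solution: u = -21*sin(4*x)/200 - 3*cos(4*x)/200 + C1*exp(3*x) + C2*exp(4*x).
Apply the initial conditions: u(0) = -3/200 + C1 + C2 = -3 and u'(0) = -21/50 + 3*C1 + 4*C2 = -4. Solving gives C1 = -209/25, C2 = 43/8.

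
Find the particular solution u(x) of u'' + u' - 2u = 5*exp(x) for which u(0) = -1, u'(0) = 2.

Characteristic equation r² + r - 2 = 0 factors as (r - 1)(r + 2) = 0, so r = 1, -2.
Hence u_h = C1*exp(x) + C2*exp(-2*x).
Since exp(x) solves the homogeneous equation (r = 1 is a root of multiplicity 1), multiply the trial by x. Try u_p = A*x*exp(x). Substituting into the equation and dividing by exp(x) gives A = 5/3, so u_p = 5*x*exp(x)/3.
General solution: u = C1*exp(x) + C2*exp(-2*x) + 5*x*exp(x)/3.
Apply the initial conditions: u(0) = C1 + C2 = -1 and u'(0) = 5/3 + C1 - 2*C2 = 2. Solving gives C1 = -5/9, C2 = -4/9.

u = -5*exp(x)/9 - 4*exp(-2*x)/9 + 5*x*exp(x)/3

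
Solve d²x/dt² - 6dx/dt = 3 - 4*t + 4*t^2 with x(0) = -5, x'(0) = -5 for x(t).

Characteristic equation r² - 6r = 0 factors as (r - 6)r = 0, so r = 6, 0.
Hence x_h = C1*exp(6*t) + C2.
Since 0 is a characteristic root (multiplicity 1), multiply the polynomial trial by t: try x_p = t*(A0 + A1*t + A2*t^2). Substituting and matching coefficients of each power of t gives A0 = -23/54, A1 = 2/9, A2 = -2/9, so x_p = -23*t/54 - 2*t^3/9 + 2*t^2/9.
General solution: x = C2 - 23*t/54 - 2*t^3/9 + 2*t^2/9 + C1*exp(6*t).
Apply the initial conditions: x(0) = C1 + C2 = -5 and x'(0) = -23/54 + 6*C1 = -5. Solving gives C1 = -247/324, C2 = -1373/324.

x = -1373/324 - 247*exp(6*t)/324 - 23*t/54 - 2*t**3/9 + 2*t**2/9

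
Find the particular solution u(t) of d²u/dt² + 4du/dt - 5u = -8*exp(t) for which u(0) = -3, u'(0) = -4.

Characteristic equation r² + 4r - 5 = 0 factors as (r + 5)(r - 1) = 0, so r = -5, 1.
Hence u_h = C1*exp(-5*t) + C2*exp(t).
Since exp(t) solves the homogeneous equation (r = 1 is a root of multiplicity 1), multiply the trial by t. Try u_p = A*t*exp(t). Substituting into the equation and dividing by exp(t) gives A = -4/3, so u_p = -4*t*exp(t)/3.
General solution: u = C1*exp(-5*t) + C2*exp(t) - 4*t*exp(t)/3.
Apply the initial conditions: u(0) = C1 + C2 = -3 and u'(0) = -4/3 + C2 - 5*C1 = -4. Solving gives C1 = -1/18, C2 = -53/18.

u = -53*exp(t)/18 - exp(-5*t)/18 - 4*t*exp(t)/3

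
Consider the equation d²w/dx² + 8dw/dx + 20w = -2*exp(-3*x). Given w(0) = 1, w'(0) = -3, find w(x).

Characteristic equation r² + 8r + 20 = 0 has discriminant (8)² - 4·(20) = -16 < 0, so r = -4 ± 2i.
Hence w_h = C1*cos(2*x)*exp(-4*x) + C2*exp(-4*x)*sin(2*x).
Try w_p = A*exp(-3*x). Substituting into the equation and dividing by exp(-3*x) gives A = -2/5, so w_p = -2*exp(-3*x)/5.
General solution: w = -2*exp(-3*x)/5 + C1*cos(2*x)*exp(-4*x) + C2*exp(-4*x)*sin(2*x).
Apply the initial conditions: w(0) = -2/5 + C1 = 1 and w'(0) = 6/5 - 4*C1 + 2*C2 = -3. Solving gives C1 = 7/5, C2 = 7/10.

w = -2*exp(-3*x)/5 + 7*cos(2*x)*exp(-4*x)/5 + 7*exp(-4*x)*sin(2*x)/10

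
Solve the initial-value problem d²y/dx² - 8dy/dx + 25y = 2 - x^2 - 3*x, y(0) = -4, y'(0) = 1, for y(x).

y = 572/15625 - 91*x/625 - x**2/25 - 63072*cos(3*x)*exp(4*x)/15625 + 270188*exp(4*x)*sin(3*x)/46875

Characteristic equation r² - 8r + 25 = 0 has discriminant (-8)² - 4·(25) = -36 < 0, so r = 4 ± 3i.
Hence y_h = C1*cos(3*x)*exp(4*x) + C2*exp(4*x)*sin(3*x).
For the particular solution try y_p = A0 + A1*x + A2*x^2. Substituting and matching coefficients of each power of x gives A0 = 572/15625, A1 = -91/625, A2 = -1/25, so y_p = 572/15625 - 91*x/625 - x^2/25.
General solution: y = 572/15625 - 91*x/625 - x^2/25 + C1*cos(3*x)*exp(4*x) + C2*exp(4*x)*sin(3*x).
Apply the initial conditions: y(0) = 572/15625 + C1 = -4 and y'(0) = -91/625 + 3*C2 + 4*C1 = 1. Solving gives C1 = -63072/15625, C2 = 270188/46875.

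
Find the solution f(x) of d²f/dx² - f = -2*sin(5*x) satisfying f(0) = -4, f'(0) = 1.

f = -30*exp(-x)/13 - 22*exp(x)/13 + sin(5*x)/13

Characteristic equation r² - 1 = 0 factors as (r + 1)(r - 1) = 0, so r = -1, 1.
Hence f_h = C1*exp(-x) + C2*exp(x).
Try f_p = A*cos(5*x) + B*sin(5*x). Substituting and equating the coefficients of cos(5x) and sin(5x) gives A = 0, B = 1/13, so f_p = sin(5*x)/13.
General solution: f = sin(5*x)/13 + C1*exp(-x) + C2*exp(x).
Apply the initial conditions: f(0) = C1 + C2 = -4 and f'(0) = 5/13 + C2 - C1 = 1. Solving gives C1 = -30/13, C2 = -22/13.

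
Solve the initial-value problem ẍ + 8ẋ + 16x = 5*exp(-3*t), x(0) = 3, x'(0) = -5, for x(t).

x = -2*exp(-4*t) + 5*exp(-3*t) + 2*t*exp(-4*t)

Characteristic equation r² + 8r + 16 = 0 has discriminant (8)² - 4·(16) = 0, so r = -4 is a repeated root.
Hence x_h = (C1 + C2*t)*exp(-4*t).
Try x_p = A*exp(-3*t). Substituting into the equation and dividing by exp(-3*t) gives A = 5, so x_p = 5*exp(-3*t).
General solution: x = 5*exp(-3*t) + C1*exp(-4*t) + C2*t*exp(-4*t).
Apply the initial conditions: x(0) = 5 + C1 = 3 and x'(0) = -15 + C2 - 4*C1 = -5. Solving gives C1 = -2, C2 = 2.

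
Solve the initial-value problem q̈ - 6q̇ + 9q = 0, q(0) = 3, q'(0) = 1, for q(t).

q = 3*exp(3*t) - 8*t*exp(3*t)

Characteristic equation r² - 6r + 9 = 0 has discriminant (-6)² - 4·(9) = 0, so r = 3 is a repeated root.
Hence q_h = (C1 + C2*t)*exp(3*t).
Apply the initial conditions: q(0) = C1 = 3 and q'(0) = C2 + 3*C1 = 1. Solving gives C1 = 3, C2 = -8.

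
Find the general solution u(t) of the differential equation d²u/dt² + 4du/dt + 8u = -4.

Characteristic equation r² + 4r + 8 = 0 has discriminant (4)² - 4·(8) = -16 < 0, so r = -2 ± 2i.
Hence u_h = C1*cos(2*t)*exp(-2*t) + C2*exp(-2*t)*sin(2*t).
For the particular solution try u_p = A0. Substituting and matching coefficients of each power of t gives A0 = -1/2, so u_p = -1/2.

u = -1/2 + C1*cos(2*t)*exp(-2*t) + C2*exp(-2*t)*sin(2*t)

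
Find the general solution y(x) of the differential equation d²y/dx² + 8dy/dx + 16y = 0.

y = C1*exp(-4*x) + C2*x*exp(-4*x)

Characteristic equation r² + 8r + 16 = 0 has discriminant (8)² - 4·(16) = 0, so r = -4 is a repeated root.
Hence y_h = (C1 + C2*x)*exp(-4*x).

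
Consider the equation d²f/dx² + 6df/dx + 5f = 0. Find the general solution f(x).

f = C1*exp(-x) + C2*exp(-5*x)

Characteristic equation r² + 6r + 5 = 0 factors as (r + 1)(r + 5) = 0, so r = -1, -5.
Hence f_h = C1*exp(-x) + C2*exp(-5*x).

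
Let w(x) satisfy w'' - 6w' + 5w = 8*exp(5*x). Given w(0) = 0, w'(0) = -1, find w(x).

Characteristic equation r² - 6r + 5 = 0 factors as (r - 1)(r - 5) = 0, so r = 1, 5.
Hence w_h = C1*exp(x) + C2*exp(5*x).
Since exp(5*x) solves the homogeneous equation (r = 5 is a root of multiplicity 1), multiply the trial by x. Try w_p = A*x*exp(5*x). Substituting into the equation and dividing by exp(5*x) gives A = 2, so w_p = 2*x*exp(5*x).
General solution: w = C1*exp(x) + C2*exp(5*x) + 2*x*exp(5*x).
Apply the initial conditions: w(0) = C1 + C2 = 0 and w'(0) = 2 + C1 + 5*C2 = -1. Solving gives C1 = 3/4, C2 = -3/4.

w = -3*exp(5*x)/4 + 3*exp(x)/4 + 2*x*exp(5*x)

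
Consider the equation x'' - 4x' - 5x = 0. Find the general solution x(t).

x = C1*exp(-t) + C2*exp(5*t)

Characteristic equation r² - 4r - 5 = 0 factors as (r + 1)(r - 5) = 0, so r = -1, 5.
Hence x_h = C1*exp(-t) + C2*exp(5*t).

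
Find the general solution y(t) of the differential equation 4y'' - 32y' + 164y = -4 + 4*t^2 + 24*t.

y = 333/68921 + t**2/41 + 262*t/1681 + C1*cos(5*t)*exp(4*t) + C2*exp(4*t)*sin(5*t)

Divide through by 4: y'' - 8y' + 41y = -1 + t^2 + 6*t.
Characteristic equation r² - 8r + 41 = 0 has discriminant (-8)² - 4·(41) = -100 < 0, so r = 4 ± 5i.
Hence y_h = C1*cos(5*t)*exp(4*t) + C2*exp(4*t)*sin(5*t).
For the particular solution try y_p = A0 + A1*t + A2*t^2. Substituting and matching coefficients of each power of t gives A0 = 333/68921, A1 = 262/1681, A2 = 1/41, so y_p = 333/68921 + t^2/41 + 262*t/1681.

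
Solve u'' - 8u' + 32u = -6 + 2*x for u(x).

Characteristic equation r² - 8r + 32 = 0 has discriminant (-8)² - 4·(32) = -64 < 0, so r = 4 ± 4i.
Hence u_h = C1*cos(4*x)*exp(4*x) + C2*exp(4*x)*sin(4*x).
For the particular solution try u_p = A0 + A1*x. Substituting and matching coefficients of each power of x gives A0 = -11/64, A1 = 1/16, so u_p = -11/64 + x/16.

u = -11/64 + x/16 + C1*cos(4*x)*exp(4*x) + C2*exp(4*x)*sin(4*x)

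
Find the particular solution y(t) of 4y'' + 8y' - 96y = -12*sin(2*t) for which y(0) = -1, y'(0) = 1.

Divide through by 4: y'' + 2y' - 24y = -3*sin(2*t).
Characteristic equation r² + 2r - 24 = 0 factors as (r + 6)(r - 4) = 0, so r = -6, 4.
Hence y_h = C1*exp(-6*t) + C2*exp(4*t).
Try y_p = A*cos(2*t) + B*sin(2*t). Substituting and equating the coefficients of cos(2t) and sin(2t) gives A = 3/200, B = 21/200, so y_p = 3*cos(2*t)/200 + 21*sin(2*t)/200.
General solution: y = 3*cos(2*t)/200 + 21*sin(2*t)/200 + C1*exp(-6*t) + C2*exp(4*t).
Apply the initial conditions: y(0) = 3/200 + C1 + C2 = -1 and y'(0) = 21/100 - 6*C1 + 4*C2 = 1. Solving gives C1 = -97/200, C2 = -53/100.

y = -97*exp(-6*t)/200 - 53*exp(4*t)/100 + 3*cos(2*t)/200 + 21*sin(2*t)/200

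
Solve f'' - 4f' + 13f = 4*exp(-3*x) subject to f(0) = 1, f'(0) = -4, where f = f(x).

Characteristic equation r² - 4r + 13 = 0 has discriminant (-4)² - 4·(13) = -36 < 0, so r = 2 ± 3i.
Hence f_h = C1*cos(3*x)*exp(2*x) + C2*exp(2*x)*sin(3*x).
Try f_p = A*exp(-3*x). Substituting into the equation and dividing by exp(-3*x) gives A = 2/17, so f_p = 2*exp(-3*x)/17.
General solution: f = 2*exp(-3*x)/17 + C1*cos(3*x)*exp(2*x) + C2*exp(2*x)*sin(3*x).
Apply the initial conditions: f(0) = 2/17 + C1 = 1 and f'(0) = -6/17 + 2*C1 + 3*C2 = -4. Solving gives C1 = 15/17, C2 = -92/51.

f = 2*exp(-3*x)/17 - 92*exp(2*x)*sin(3*x)/51 + 15*cos(3*x)*exp(2*x)/17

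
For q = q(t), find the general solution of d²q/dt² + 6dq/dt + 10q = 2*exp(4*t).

Characteristic equation r² + 6r + 10 = 0 has discriminant (6)² - 4·(10) = -4 < 0, so r = -3 ± i.
Hence q_h = C1*cos(t)*exp(-3*t) + C2*exp(-3*t)*sin(t).
Try q_p = A*exp(4*t). Substituting into the equation and dividing by exp(4*t) gives A = 1/25, so q_p = exp(4*t)/25.

q = exp(4*t)/25 + C1*cos(t)*exp(-3*t) + C2*exp(-3*t)*sin(t)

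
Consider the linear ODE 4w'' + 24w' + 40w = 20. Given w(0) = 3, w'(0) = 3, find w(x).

w = 1/2 + 5*cos(x)*exp(-3*x)/2 + 21*exp(-3*x)*sin(x)/2

Divide through by 4: w'' + 6w' + 10w = 5.
Characteristic equation r² + 6r + 10 = 0 has discriminant (6)² - 4·(10) = -4 < 0, so r = -3 ± i.
Hence w_h = C1*cos(x)*exp(-3*x) + C2*exp(-3*x)*sin(x).
For the particular solution try w_p = A0. Substituting and matching coefficients of each power of x gives A0 = 1/2, so w_p = 1/2.
General solution: w = 1/2 + C1*cos(x)*exp(-3*x) + C2*exp(-3*x)*sin(x).
Apply the initial conditions: w(0) = 1/2 + C1 = 3 and w'(0) = C2 - 3*C1 = 3. Solving gives C1 = 5/2, C2 = 21/2.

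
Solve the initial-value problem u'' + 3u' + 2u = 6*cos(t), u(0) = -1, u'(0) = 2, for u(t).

Characteristic equation r² + 3r + 2 = 0 factors as (r + 2)(r + 1) = 0, so r = -2, -1.
Hence u_h = C1*exp(-2*t) + C2*exp(-t).
Try u_p = A*cos(t) + B*sin(t). Substituting and equating the coefficients of cos(t) and sin(t) gives A = 3/5, B = 9/5, so u_p = 3*cos(t)/5 + 9*sin(t)/5.
General solution: u = 3*cos(t)/5 + 9*sin(t)/5 + C1*exp(-2*t) + C2*exp(-t).
Apply the initial conditions: u(0) = 3/5 + C1 + C2 = -1 and u'(0) = 9/5 - C2 - 2*C1 = 2. Solving gives C1 = 7/5, C2 = -3.

u = -3*exp(-t) + 3*cos(t)/5 + 7*exp(-2*t)/5 + 9*sin(t)/5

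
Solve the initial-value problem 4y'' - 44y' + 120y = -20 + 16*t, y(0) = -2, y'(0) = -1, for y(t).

y = -53/450 - 254*exp(5*t)/25 + 2*t/15 + 149*exp(6*t)/18

Divide through by 4: y'' - 11y' + 30y = -5 + 4*t.
Characteristic equation r² - 11r + 30 = 0 factors as (r - 6)(r - 5) = 0, so r = 6, 5.
Hence y_h = C1*exp(6*t) + C2*exp(5*t).
For the particular solution try y_p = A0 + A1*t. Substituting and matching coefficients of each power of t gives A0 = -53/450, A1 = 2/15, so y_p = -53/450 + 2*t/15.
General solution: y = -53/450 + 2*t/15 + C1*exp(6*t) + C2*exp(5*t).
Apply the initial conditions: y(0) = -53/450 + C1 + C2 = -2 and y'(0) = 2/15 + 5*C2 + 6*C1 = -1. Solving gives C1 = 149/18, C2 = -254/25.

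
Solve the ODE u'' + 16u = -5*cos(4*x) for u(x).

u = C1*cos(4*x) + C2*sin(4*x) - 5*x*sin(4*x)/8

Characteristic equation r² + 16 = 0 has discriminant (0)² - 4·(16) = -64 < 0, so r = ± 4i.
Hence u_h = C1*cos(4*x) + C2*sin(4*x).
Since ±4i are characteristic roots, multiply the trial by x. Try u_p = x*(A*cos(4*x) + B*sin(4*x)). Substituting and equating the coefficients of cos(4x) and sin(4x) gives A = 0, B = -5/8, so u_p = -5*x*sin(4*x)/8.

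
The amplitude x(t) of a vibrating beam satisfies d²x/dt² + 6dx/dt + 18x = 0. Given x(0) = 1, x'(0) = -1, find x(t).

Characteristic equation r² + 6r + 18 = 0 has discriminant (6)² - 4·(18) = -36 < 0, so r = -3 ± 3i.
Hence x_h = C1*cos(3*t)*exp(-3*t) + C2*exp(-3*t)*sin(3*t).
Apply the initial conditions: x(0) = C1 = 1 and x'(0) = -3*C1 + 3*C2 = -1. Solving gives C1 = 1, C2 = 2/3.

x = cos(3*t)*exp(-3*t) + 2*exp(-3*t)*sin(3*t)/3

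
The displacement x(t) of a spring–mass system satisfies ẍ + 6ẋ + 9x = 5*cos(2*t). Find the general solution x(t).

x = 25*cos(2*t)/169 + 60*sin(2*t)/169 + C1*exp(-3*t) + C2*t*exp(-3*t)

Characteristic equation r² + 6r + 9 = 0 has discriminant (6)² - 4·(9) = 0, so r = -3 is a repeated root.
Hence x_h = (C1 + C2*t)*exp(-3*t).
Try x_p = A*cos(2*t) + B*sin(2*t). Substituting and equating the coefficients of cos(2t) and sin(2t) gives A = 25/169, B = 60/169, so x_p = 25*cos(2*t)/169 + 60*sin(2*t)/169.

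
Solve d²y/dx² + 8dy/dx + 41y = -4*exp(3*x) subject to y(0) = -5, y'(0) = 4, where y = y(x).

Characteristic equation r² + 8r + 41 = 0 has discriminant (8)² - 4·(41) = -100 < 0, so r = -4 ± 5i.
Hence y_h = C1*cos(5*x)*exp(-4*x) + C2*exp(-4*x)*sin(5*x).
Try y_p = A*exp(3*x). Substituting into the equation and dividing by exp(3*x) gives A = -2/37, so y_p = -2*exp(3*x)/37.
General solution: y = -2*exp(3*x)/37 + C1*cos(5*x)*exp(-4*x) + C2*exp(-4*x)*sin(5*x).
Apply the initial conditions: y(0) = -2/37 + C1 = -5 and y'(0) = -6/37 - 4*C1 + 5*C2 = 4. Solving gives C1 = -183/37, C2 = -578/185.

y = -2*exp(3*x)/37 - 578*exp(-4*x)*sin(5*x)/185 - 183*cos(5*x)*exp(-4*x)/37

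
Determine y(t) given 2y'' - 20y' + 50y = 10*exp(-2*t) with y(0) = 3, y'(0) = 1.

y = 5*exp(-2*t)/49 + 142*exp(5*t)/49 - 93*t*exp(5*t)/7

Divide through by 2: y'' - 10y' + 25y = 5*exp(-2*t).
Characteristic equation r² - 10r + 25 = 0 has discriminant (-10)² - 4·(25) = 0, so r = 5 is a repeated root.
Hence y_h = (C1 + C2*t)*exp(5*t).
Try y_p = A*exp(-2*t). Substituting into the equation and dividing by exp(-2*t) gives A = 5/49, so y_p = 5*exp(-2*t)/49.
General solution: y = 5*exp(-2*t)/49 + C1*exp(5*t) + C2*t*exp(5*t).
Apply the initial conditions: y(0) = 5/49 + C1 = 3 and y'(0) = -10/49 + C2 + 5*C1 = 1. Solving gives C1 = 142/49, C2 = -93/7.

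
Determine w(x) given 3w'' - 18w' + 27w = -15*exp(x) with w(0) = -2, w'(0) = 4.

Divide through by 3: w'' - 6w' + 9w = -5*exp(x).
Characteristic equation r² - 6r + 9 = 0 has discriminant (-6)² - 4·(9) = 0, so r = 3 is a repeated root.
Hence w_h = (C1 + C2*x)*exp(3*x).
Try w_p = A*exp(x). Substituting into the equation and dividing by exp(x) gives A = -5/4, so w_p = -5*exp(x)/4.
General solution: w = -5*exp(x)/4 + C1*exp(3*x) + C2*x*exp(3*x).
Apply the initial conditions: w(0) = -5/4 + C1 = -2 and w'(0) = -5/4 + C2 + 3*C1 = 4. Solving gives C1 = -3/4, C2 = 15/2.

w = -5*exp(x)/4 - 3*exp(3*x)/4 + 15*x*exp(3*x)/2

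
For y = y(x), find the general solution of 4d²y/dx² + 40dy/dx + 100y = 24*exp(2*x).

Divide through by 4: y'' + 10y' + 25y = 6*exp(2*x).
Characteristic equation r² + 10r + 25 = 0 has discriminant (10)² - 4·(25) = 0, so r = -5 is a repeated root.
Hence y_h = (C1 + C2*x)*exp(-5*x).
Try y_p = A*exp(2*x). Substituting into the equation and dividing by exp(2*x) gives A = 6/49, so y_p = 6*exp(2*x)/49.

y = 6*exp(2*x)/49 + C1*exp(-5*x) + C2*x*exp(-5*x)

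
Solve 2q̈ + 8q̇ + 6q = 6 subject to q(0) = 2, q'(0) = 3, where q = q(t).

Divide through by 2: q'' + 4q' + 3q = 3.
Characteristic equation r² + 4r + 3 = 0 factors as (r + 1)(r + 3) = 0, so r = -1, -3.
Hence q_h = C1*exp(-t) + C2*exp(-3*t).
For the particular solution try q_p = A0. Substituting and matching coefficients of each power of t gives A0 = 1, so q_p = 1.
General solution: q = 1 + C1*exp(-t) + C2*exp(-3*t).
Apply the initial conditions: q(0) = 1 + C1 + C2 = 2 and q'(0) = -C1 - 3*C2 = 3. Solving gives C1 = 3, C2 = -2.

q = 1 - 2*exp(-3*t) + 3*exp(-t)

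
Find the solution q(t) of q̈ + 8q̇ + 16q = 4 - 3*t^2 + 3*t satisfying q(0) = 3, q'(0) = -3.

q = 11/128 - 3*t**2/16 + 3*t/8 + 373*exp(-4*t)/128 + 265*t*exp(-4*t)/32

Characteristic equation r² + 8r + 16 = 0 has discriminant (8)² - 4·(16) = 0, so r = -4 is a repeated root.
Hence q_h = (C1 + C2*t)*exp(-4*t).
For the particular solution try q_p = A0 + A1*t + A2*t^2. Substituting and matching coefficients of each power of t gives A0 = 11/128, A1 = 3/8, A2 = -3/16, so q_p = 11/128 - 3*t^2/16 + 3*t/8.
General solution: q = 11/128 - 3*t^2/16 + 3*t/8 + C1*exp(-4*t) + C2*t*exp(-4*t).
Apply the initial conditions: q(0) = 11/128 + C1 = 3 and q'(0) = 3/8 + C2 - 4*C1 = -3. Solving gives C1 = 373/128, C2 = 265/32.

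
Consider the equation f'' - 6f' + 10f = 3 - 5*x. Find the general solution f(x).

Characteristic equation r² - 6r + 10 = 0 has discriminant (-6)² - 4·(10) = -4 < 0, so r = 3 ± i.
Hence f_h = C1*cos(x)*exp(3*x) + C2*exp(3*x)*sin(x).
For the particular solution try f_p = A0 + A1*x. Substituting and matching coefficients of each power of x gives A0 = 0, A1 = -1/2, so f_p = -x/2.

f = -x/2 + C1*cos(x)*exp(3*x) + C2*exp(3*x)*sin(x)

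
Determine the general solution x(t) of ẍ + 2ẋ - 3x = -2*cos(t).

Characteristic equation r² + 2r - 3 = 0 factors as (r + 3)(r - 1) = 0, so r = -3, 1.
Hence x_h = C1*exp(-3*t) + C2*exp(t).
Try x_p = A*cos(t) + B*sin(t). Substituting and equating the coefficients of cos(t) and sin(t) gives A = 2/5, B = -1/5, so x_p = -sin(t)/5 + 2*cos(t)/5.

x = -sin(t)/5 + 2*cos(t)/5 + C1*exp(-3*t) + C2*exp(t)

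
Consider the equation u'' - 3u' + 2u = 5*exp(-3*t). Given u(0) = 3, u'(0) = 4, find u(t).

u = 2*exp(2*t) + exp(-3*t)/4 + 3*exp(t)/4

Characteristic equation r² - 3r + 2 = 0 factors as (r - 1)(r - 2) = 0, so r = 1, 2.
Hence u_h = C1*exp(t) + C2*exp(2*t).
Try u_p = A*exp(-3*t). Substituting into the equation and dividing by exp(-3*t) gives A = 1/4, so u_p = exp(-3*t)/4.
General solution: u = exp(-3*t)/4 + C1*exp(t) + C2*exp(2*t).
Apply the initial conditions: u(0) = 1/4 + C1 + C2 = 3 and u'(0) = -3/4 + C1 + 2*C2 = 4. Solving gives C1 = 3/4, C2 = 2.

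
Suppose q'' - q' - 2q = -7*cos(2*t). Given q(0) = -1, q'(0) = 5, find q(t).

Characteristic equation r² - r - 2 = 0 factors as (r - 2)(r + 1) = 0, so r = 2, -1.
Hence q_h = C1*exp(2*t) + C2*exp(-t).
Try q_p = A*cos(2*t) + B*sin(2*t). Substituting and equating the coefficients of cos(2t) and sin(2t) gives A = 21/20, B = 7/20, so q_p = 7*sin(2*t)/20 + 21*cos(2*t)/20.
General solution: q = 7*sin(2*t)/20 + 21*cos(2*t)/20 + C1*exp(2*t) + C2*exp(-t).
Apply the initial conditions: q(0) = 21/20 + C1 + C2 = -1 and q'(0) = 7/10 - C2 + 2*C1 = 5. Solving gives C1 = 3/4, C2 = -14/5.

q = -14*exp(-t)/5 + 3*exp(2*t)/4 + 7*sin(2*t)/20 + 21*cos(2*t)/20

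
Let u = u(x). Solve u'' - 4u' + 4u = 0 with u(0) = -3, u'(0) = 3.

Characteristic equation r² - 4r + 4 = 0 has discriminant (-4)² - 4·(4) = 0, so r = 2 is a repeated root.
Hence u_h = (C1 + C2*x)*exp(2*x).
Apply the initial conditions: u(0) = C1 = -3 and u'(0) = C2 + 2*C1 = 3. Solving gives C1 = -3, C2 = 9.

u = -3*exp(2*x) + 9*x*exp(2*x)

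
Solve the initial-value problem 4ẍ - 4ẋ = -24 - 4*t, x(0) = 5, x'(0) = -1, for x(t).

Divide through by 4: x'' - x' = -6 - t.
Characteristic equation r² - r = 0 factors as (r - 1)r = 0, so r = 1, 0.
Hence x_h = C1*exp(t) + C2.
Since 0 is a characteristic root (multiplicity 1), multiply the polynomial trial by t: try x_p = t*(A0 + A1*t). Substituting and matching coefficients of each power of t gives A0 = 7, A1 = 1/2, so x_p = t^2/2 + 7*t.
General solution: x = C2 + t^2/2 + 7*t + C1*exp(t).
Apply the initial conditions: x(0) = C1 + C2 = 5 and x'(0) = 7 + C1 = -1. Solving gives C1 = -8, C2 = 13.

x = 13 + t**2/2 - 8*exp(t) + 7*t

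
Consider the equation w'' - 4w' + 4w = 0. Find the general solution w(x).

Characteristic equation r² - 4r + 4 = 0 has discriminant (-4)² - 4·(4) = 0, so r = 2 is a repeated root.
Hence w_h = (C1 + C2*x)*exp(2*x).

w = C1*exp(2*x) + C2*x*exp(2*x)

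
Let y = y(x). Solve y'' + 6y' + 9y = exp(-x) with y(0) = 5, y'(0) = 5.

y = exp(-x)/4 + 19*exp(-3*x)/4 + 39*x*exp(-3*x)/2

Characteristic equation r² + 6r + 9 = 0 has discriminant (6)² - 4·(9) = 0, so r = -3 is a repeated root.
Hence y_h = (C1 + C2*x)*exp(-3*x).
Try y_p = A*exp(-x). Substituting into the equation and dividing by exp(-x) gives A = 1/4, so y_p = exp(-x)/4.
General solution: y = exp(-x)/4 + C1*exp(-3*x) + C2*x*exp(-3*x).
Apply the initial conditions: y(0) = 1/4 + C1 = 5 and y'(0) = -1/4 + C2 - 3*C1 = 5. Solving gives C1 = 19/4, C2 = 39/2.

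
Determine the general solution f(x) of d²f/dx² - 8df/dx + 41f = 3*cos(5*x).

f = -15*sin(5*x)/232 + 3*cos(5*x)/116 + C1*cos(5*x)*exp(4*x) + C2*exp(4*x)*sin(5*x)

Characteristic equation r² - 8r + 41 = 0 has discriminant (-8)² - 4·(41) = -100 < 0, so r = 4 ± 5i.
Hence f_h = C1*cos(5*x)*exp(4*x) + C2*exp(4*x)*sin(5*x).
Try f_p = A*cos(5*x) + B*sin(5*x). Substituting and equating the coefficients of cos(5x) and sin(5x) gives A = 3/116, B = -15/232, so f_p = -15*sin(5*x)/232 + 3*cos(5*x)/116.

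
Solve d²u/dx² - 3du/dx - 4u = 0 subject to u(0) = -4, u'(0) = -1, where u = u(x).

u = -exp(4*x) - 3*exp(-x)

Characteristic equation r² - 3r - 4 = 0 factors as (r - 4)(r + 1) = 0, so r = 4, -1.
Hence u_h = C1*exp(4*x) + C2*exp(-x).
Apply the initial conditions: u(0) = C1 + C2 = -4 and u'(0) = -C2 + 4*C1 = -1. Solving gives C1 = -1, C2 = -3.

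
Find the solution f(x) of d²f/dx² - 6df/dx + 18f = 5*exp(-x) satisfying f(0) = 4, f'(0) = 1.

Characteristic equation r² - 6r + 18 = 0 has discriminant (-6)² - 4·(18) = -36 < 0, so r = 3 ± 3i.
Hence f_h = C1*cos(3*x)*exp(3*x) + C2*exp(3*x)*sin(3*x).
Try f_p = A*exp(-x). Substituting into the equation and dividing by exp(-x) gives A = 1/5, so f_p = exp(-x)/5.
General solution: f = exp(-x)/5 + C1*cos(3*x)*exp(3*x) + C2*exp(3*x)*sin(3*x).
Apply the initial conditions: f(0) = 1/5 + C1 = 4 and f'(0) = -1/5 + 3*C1 + 3*C2 = 1. Solving gives C1 = 19/5, C2 = -17/5.

f = exp(-x)/5 - 17*exp(3*x)*sin(3*x)/5 + 19*cos(3*x)*exp(3*x)/5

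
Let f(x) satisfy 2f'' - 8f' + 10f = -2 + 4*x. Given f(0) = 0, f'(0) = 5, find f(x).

Divide through by 2: f'' - 4f' + 5f = -1 + 2*x.
Characteristic equation r² - 4r + 5 = 0 has discriminant (-4)² - 4·(5) = -4 < 0, so r = 2 ± i.
Hence f_h = C1*cos(x)*exp(2*x) + C2*exp(2*x)*sin(x).
For the particular solution try f_p = A0 + A1*x. Substituting and matching coefficients of each power of x gives A0 = 3/25, A1 = 2/5, so f_p = 3/25 + 2*x/5.
General solution: f = 3/25 + 2*x/5 + C1*cos(x)*exp(2*x) + C2*exp(2*x)*sin(x).
Apply the initial conditions: f(0) = 3/25 + C1 = 0 and f'(0) = 2/5 + C2 + 2*C1 = 5. Solving gives C1 = -3/25, C2 = 121/25.

f = 3/25 + 2*x/5 - 3*cos(x)*exp(2*x)/25 + 121*exp(2*x)*sin(x)/25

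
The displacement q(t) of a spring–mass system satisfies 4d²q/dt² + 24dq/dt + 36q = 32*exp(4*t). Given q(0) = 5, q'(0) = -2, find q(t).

q = 8*exp(4*t)/49 + 237*exp(-3*t)/49 + 83*t*exp(-3*t)/7

Divide through by 4: q'' + 6q' + 9q = 8*exp(4*t).
Characteristic equation r² + 6r + 9 = 0 has discriminant (6)² - 4·(9) = 0, so r = -3 is a repeated root.
Hence q_h = (C1 + C2*t)*exp(-3*t).
Try q_p = A*exp(4*t). Substituting into the equation and dividing by exp(4*t) gives A = 8/49, so q_p = 8*exp(4*t)/49.
General solution: q = 8*exp(4*t)/49 + C1*exp(-3*t) + C2*t*exp(-3*t).
Apply the initial conditions: q(0) = 8/49 + C1 = 5 and q'(0) = 32/49 + C2 - 3*C1 = -2. Solving gives C1 = 237/49, C2 = 83/7.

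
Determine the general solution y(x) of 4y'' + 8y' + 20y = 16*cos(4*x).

y = -44*cos(4*x)/185 + 32*sin(4*x)/185 + C1*cos(2*x)*exp(-x) + C2*exp(-x)*sin(2*x)

Divide through by 4: y'' + 2y' + 5y = 4*cos(4*x).
Characteristic equation r² + 2r + 5 = 0 has discriminant (2)² - 4·(5) = -16 < 0, so r = -1 ± 2i.
Hence y_h = C1*cos(2*x)*exp(-x) + C2*exp(-x)*sin(2*x).
Try y_p = A*cos(4*x) + B*sin(4*x). Substituting and equating the coefficients of cos(4x) and sin(4x) gives A = -44/185, B = 32/185, so y_p = -44*cos(4*x)/185 + 32*sin(4*x)/185.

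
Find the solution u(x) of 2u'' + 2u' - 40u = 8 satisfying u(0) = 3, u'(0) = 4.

Divide through by 2: u'' + u' - 20u = 4.
Characteristic equation r² + r - 20 = 0 factors as (r - 4)(r + 5) = 0, so r = 4, -5.
Hence u_h = C1*exp(4*x) + C2*exp(-5*x).
For the particular solution try u_p = A0. Substituting and matching coefficients of each power of x gives A0 = -1/5, so u_p = -1/5.
General solution: u = -1/5 + C1*exp(4*x) + C2*exp(-5*x).
Apply the initial conditions: u(0) = -1/5 + C1 + C2 = 3 and u'(0) = -5*C2 + 4*C1 = 4. Solving gives C1 = 20/9, C2 = 44/45.

u = -1/5 + 20*exp(4*x)/9 + 44*exp(-5*x)/45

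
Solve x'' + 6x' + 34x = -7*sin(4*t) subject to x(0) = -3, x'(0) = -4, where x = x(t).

Characteristic equation r² + 6r + 34 = 0 has discriminant (6)² - 4·(34) = -100 < 0, so r = -3 ± 5i.
Hence x_h = C1*cos(5*t)*exp(-3*t) + C2*exp(-3*t)*sin(5*t).
Try x_p = A*cos(4*t) + B*sin(4*t). Substituting and equating the coefficients of cos(4t) and sin(4t) gives A = 14/75, B = -7/50, so x_p = -7*sin(4*t)/50 + 14*cos(4*t)/75.
General solution: x = -7*sin(4*t)/50 + 14*cos(4*t)/75 + C1*cos(5*t)*exp(-3*t) + C2*exp(-3*t)*sin(5*t).
Apply the initial conditions: x(0) = 14/75 + C1 = -3 and x'(0) = -14/25 - 3*C1 + 5*C2 = -4. Solving gives C1 = -239/75, C2 = -13/5.

x = -7*sin(4*t)/50 + 14*cos(4*t)/75 - 239*cos(5*t)*exp(-3*t)/75 - 13*exp(-3*t)*sin(5*t)/5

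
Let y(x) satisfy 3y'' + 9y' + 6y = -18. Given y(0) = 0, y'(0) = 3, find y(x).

Divide through by 3: y'' + 3y' + 2y = -6.
Characteristic equation r² + 3r + 2 = 0 factors as (r + 1)(r + 2) = 0, so r = -1, -2.
Hence y_h = C1*exp(-x) + C2*exp(-2*x).
For the particular solution try y_p = A0. Substituting and matching coefficients of each power of x gives A0 = -3, so y_p = -3.
General solution: y = -3 + C1*exp(-x) + C2*exp(-2*x).
Apply the initial conditions: y(0) = -3 + C1 + C2 = 0 and y'(0) = -C1 - 2*C2 = 3. Solving gives C1 = 9, C2 = -6.

y = -3 - 6*exp(-2*x) + 9*exp(-x)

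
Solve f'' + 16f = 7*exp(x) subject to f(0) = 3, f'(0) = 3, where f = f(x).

Characteristic equation r² + 16 = 0 has discriminant (0)² - 4·(16) = -64 < 0, so r = ± 4i.
Hence f_h = C1*cos(4*x) + C2*sin(4*x).
Try f_p = A*exp(x). Substituting into the equation and dividing by exp(x) gives A = 7/17, so f_p = 7*exp(x)/17.
General solution: f = 7*exp(x)/17 + C1*cos(4*x) + C2*sin(4*x).
Apply the initial conditions: f(0) = 7/17 + C1 = 3 and f'(0) = 7/17 + 4*C2 = 3. Solving gives C1 = 44/17, C2 = 11/17.

f = 7*exp(x)/17 + 11*sin(4*x)/17 + 44*cos(4*x)/17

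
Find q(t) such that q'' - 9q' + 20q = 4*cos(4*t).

q = -9*sin(4*t)/82 + cos(4*t)/82 + C1*exp(4*t) + C2*exp(5*t)

Characteristic equation r² - 9r + 20 = 0 factors as (r - 4)(r - 5) = 0, so r = 4, 5.
Hence q_h = C1*exp(4*t) + C2*exp(5*t).
Try q_p = A*cos(4*t) + B*sin(4*t). Substituting and equating the coefficients of cos(4t) and sin(4t) gives A = 1/82, B = -9/82, so q_p = -9*sin(4*t)/82 + cos(4*t)/82.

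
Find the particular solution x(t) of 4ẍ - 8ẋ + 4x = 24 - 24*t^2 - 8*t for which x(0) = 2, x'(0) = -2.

x = -34 - 26*t - 6*t**2 + 36*exp(t) - 12*t*exp(t)

Divide through by 4: x'' - 2x' + x = 6 - 6*t^2 - 2*t.
Characteristic equation r² - 2r + 1 = 0 has discriminant (-2)² - 4·(1) = 0, so r = 1 is a repeated root.
Hence x_h = (C1 + C2*t)*exp(t).
For the particular solution try x_p = A0 + A1*t + A2*t^2. Substituting and matching coefficients of each power of t gives A0 = -34, A1 = -26, A2 = -6, so x_p = -34 - 26*t - 6*t^2.
General solution: x = -34 - 26*t - 6*t^2 + C1*exp(t) + C2*t*exp(t).
Apply the initial conditions: x(0) = -34 + C1 = 2 and x'(0) = -26 + C1 + C2 = -2. Solving gives C1 = 36, C2 = -12.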